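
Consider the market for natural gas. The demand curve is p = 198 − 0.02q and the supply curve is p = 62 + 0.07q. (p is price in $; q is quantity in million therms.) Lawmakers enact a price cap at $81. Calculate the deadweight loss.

$69156.58 million

Competitive equilibrium: 198 − 0.02q = 62 + 0.07q → q* = 1511.11111, p* = 167.77778.
At the ceiling p = 81, quantity supplied = (81 − 62)/0.07 = 271.42857.
Willingness to pay at q' = 271.42857: 198 − 0.02·271.42857 = 192.57143.
Δq = 1511.11111 − 271.42857 = 1239.68254; wedge = 192.57143 − 81 = 111.57143.
Deadweight loss = ½ × 1239.68254 × 111.57143 = $69156.58 million.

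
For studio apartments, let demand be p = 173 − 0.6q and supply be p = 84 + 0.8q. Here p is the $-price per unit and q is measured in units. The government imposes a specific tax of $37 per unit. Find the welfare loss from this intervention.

Competitive equilibrium: 173 − 0.6q = 84 + 0.8q → q* = 63.5714, p* = 134.8571.
With the tax, the buyer price exceeds the seller price by 37: (173 − 0.6q) − (84 + 0.8q) = 37 → q' = 37.1429.
Δq = 63.5714 − 37.1429 = 26.4285; the wedge equals the tax, 37.
The triangle = ½ × 26.4285 × 37 = $488.93.

$488.93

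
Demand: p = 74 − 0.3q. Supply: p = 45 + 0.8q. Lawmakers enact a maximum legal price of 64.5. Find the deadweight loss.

Competitive equilibrium: 74 − 0.3q = 45 + 0.8q → q* = 26.3636, p* = 66.0909.
At the ceiling p = 64.5, quantity supplied = (64.5 − 45)/0.8 = 24.375.
Willingness to pay at q' = 24.375: 74 − 0.3·24.375 = 66.6875.
Δq = 26.3636 − 24.375 = 1.9886; wedge = 66.6875 − 64.5 = 2.1875.
Welfare loss = ½ × 1.9886 × 2.1875 = 2.18.

2.18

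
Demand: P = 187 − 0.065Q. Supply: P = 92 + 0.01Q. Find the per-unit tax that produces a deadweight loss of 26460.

Competitive equilibrium: 187 − 0.065Q = 92 + 0.01Q → Q* = 1266.6667, P* = 104.6667.
A tax t gives ΔQ = t/0.075 and wedge t, so DWL = t²/0.15.
t²/0.15 = 26460 → t² = 3969 → t = 63.

63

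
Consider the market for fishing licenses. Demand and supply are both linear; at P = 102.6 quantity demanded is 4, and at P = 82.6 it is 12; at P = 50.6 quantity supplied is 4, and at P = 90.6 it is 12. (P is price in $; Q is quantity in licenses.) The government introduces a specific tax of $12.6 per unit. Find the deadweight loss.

$10.584

Demand slope = (82.6 − 102.6)/(12 − 4) = −2.5, so P = 112.6 − 2.5Q.
Supply slope = (90.6 − 50.6)/(12 − 4) = 5, so P = 30.6 + 5Q.
Competitive equilibrium: 112.6 − 2.5Q = 30.6 + 5Q → Q* = 10.9333, P* = 85.2667.
With the tax, the buyer price exceeds the seller price by 12.6: (112.6 − 2.5Q) − (30.6 + 5Q) = 12.6 → Q' = 9.2533.
ΔQ = 10.9333 − 9.2533 = 1.68; the wedge equals the tax, 12.6.
Deadweight loss = ½ × 1.68 × 12.6 = $10.584.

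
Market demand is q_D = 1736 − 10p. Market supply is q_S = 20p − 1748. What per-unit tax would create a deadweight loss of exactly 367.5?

In inverse form: demand p = 173.6 − 0.1q, supply p = 87.4 + 0.05q.
Competitive equilibrium: 173.6 − 0.1q = 87.4 + 0.05q → q* = 574.6667, p* = 116.1333.
A tax t gives Δq = t/0.15 and wedge t, so DWL = t²/0.3.
t²/0.3 = 367.5 → t² = 110.25 → t = 10.5.

10.5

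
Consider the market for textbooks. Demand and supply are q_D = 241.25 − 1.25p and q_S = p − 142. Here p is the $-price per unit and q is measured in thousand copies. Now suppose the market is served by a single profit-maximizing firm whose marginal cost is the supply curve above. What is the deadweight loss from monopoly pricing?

$68.40 thousand

In inverse form: demand p = 193 − 0.8q, supply p = 142 + q.
Competitive equilibrium: 193 − 0.8q = 142 + q → q* = 28.3333, p* = 170.3333.
Marginal revenue: MR = 193 − 1.6q. Set MR = MC: 193 − 1.6q = 142 + q → q_m = 19.6154.
Price p_m = 193 − 0.8·19.6154 = 177.3077; MC(q_m) = 142 + 1·19.6154 = 161.6154.
Competitive q* = 28.3333, so Δq = 8.7179; wedge = 177.3077 − 161.6154 = 15.6923.
Welfare loss = ½ × 8.7179 × 15.6923 = $68.40 thousand.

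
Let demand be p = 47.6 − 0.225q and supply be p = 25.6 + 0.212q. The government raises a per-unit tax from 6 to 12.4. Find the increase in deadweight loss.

134.74

Competitive equilibrium: 47.6 − 0.225q = 25.6 + 0.212q → q* = 50.3432, p* = 36.2728.
For a per-unit tax t: Δq = t/0.437, so DWL = ½·t·(t/0.437) = t²/0.874.
At t = 6: DWL = 41.19. At t = 12.4: DWL = 175.927.
Increase = 175.927 − 41.19 = 134.74.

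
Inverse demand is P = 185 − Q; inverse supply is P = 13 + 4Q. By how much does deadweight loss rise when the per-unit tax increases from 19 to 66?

Competitive equilibrium: 185 − Q = 13 + 4Q → Q* = 34.4, P* = 150.6.
For a per-unit tax t: ΔQ = t/5, so DWL = ½·t·(t/5) = t²/10.
At t = 19: DWL = 36.1. At t = 66: DWL = 435.6.
Increase = 435.6 − 36.1 = 399.50.

399.50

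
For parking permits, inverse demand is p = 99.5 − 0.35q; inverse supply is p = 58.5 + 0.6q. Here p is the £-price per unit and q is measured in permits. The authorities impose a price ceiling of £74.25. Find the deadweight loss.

Competitive equilibrium: 99.5 − 0.35q = 58.5 + 0.6q → q* = 43.1579, p* = 84.3947.
At the ceiling p = 74.25, quantity supplied = (74.25 − 58.5)/0.6 = 26.25.
Willingness to pay at q' = 26.25: 99.5 − 0.35·26.25 = 90.3125.
Δq = 43.1579 − 26.25 = 16.9079; wedge = 90.3125 − 74.25 = 16.0625.
Welfare loss = ½ × 16.9079 × 16.0625 = £135.79.

£135.79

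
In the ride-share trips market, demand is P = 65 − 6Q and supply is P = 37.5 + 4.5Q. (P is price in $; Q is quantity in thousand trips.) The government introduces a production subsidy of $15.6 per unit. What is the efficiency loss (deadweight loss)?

$11.59 thousand

Competitive equilibrium: 65 − 6Q = 37.5 + 4.5Q → Q* = 2.619, P* = 49.2857.
The subsidy lowers effective supply by 15.6: P = 21.9 + 4.5Q.
New quantity: 65 − 6Q = 21.9 + 4.5Q → Q' = 4.1048.
Overproduction ΔQ = 4.1048 − 2.619 = 1.4858; wedge = subsidy = 15.6.
Welfare loss = ½ × 1.4858 × 15.6 = $11.59 thousand.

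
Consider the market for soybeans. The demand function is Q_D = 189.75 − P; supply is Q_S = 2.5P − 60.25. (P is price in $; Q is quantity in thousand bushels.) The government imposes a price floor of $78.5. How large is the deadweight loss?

In inverse form: demand P = 189.75 − Q, supply P = 24.1 + 0.4Q.
Competitive equilibrium: 189.75 − Q = 24.1 + 0.4Q → Q* = 118.3214, P* = 71.4286.
At the floor P = 78.5, quantity demanded = (189.75 − 78.5)/1 = 111.25.
Sellers' marginal cost at Q' = 111.25: 24.1 + 0.4·111.25 = 68.6.
ΔQ = 118.3214 − 111.25 = 7.0714; wedge = 78.5 − 68.6 = 9.9.
Welfare loss = ½ × 7.0714 × 9.9 = $35 thousand.

$35 thousand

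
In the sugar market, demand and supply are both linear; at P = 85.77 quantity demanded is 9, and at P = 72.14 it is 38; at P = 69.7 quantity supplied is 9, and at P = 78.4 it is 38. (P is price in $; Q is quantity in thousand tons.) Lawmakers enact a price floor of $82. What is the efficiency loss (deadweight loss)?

$63.56 thousand

Demand slope = (72.14 − 85.77)/(38 − 9) = −0.47, so P = 90 − 0.47Q.
Supply slope = (78.4 − 69.7)/(38 − 9) = 0.3, so P = 67 + 0.3Q.
Competitive equilibrium: 90 − 0.47Q = 67 + 0.3Q → Q* = 29.8701, P* = 75.961.
At the floor P = 82, quantity demanded = (90 − 82)/0.47 = 17.0213.
Sellers' marginal cost at Q' = 17.0213: 67 + 0.3·17.0213 = 72.1064.
ΔQ = 29.8701 − 17.0213 = 12.8488; wedge = 82 − 72.1064 = 9.8936.
Deadweight loss = ½ × 12.8488 × 9.8936 = $63.56 thousand.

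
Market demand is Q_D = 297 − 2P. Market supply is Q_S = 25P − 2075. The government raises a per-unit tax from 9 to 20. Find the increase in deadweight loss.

In inverse form: demand P = 148.5 − 0.5Q, supply P = 83 + 0.04Q.
Competitive equilibrium: 148.5 − 0.5Q = 83 + 0.04Q → Q* = 121.2963, P* = 87.8519.
For a per-unit tax t: ΔQ = t/0.54, so DWL = ½·t·(t/0.54) = t²/1.08.
At t = 9: DWL = 75. At t = 20: DWL = 370.37.
Increase = 370.37 − 75 = 295.37.

295.37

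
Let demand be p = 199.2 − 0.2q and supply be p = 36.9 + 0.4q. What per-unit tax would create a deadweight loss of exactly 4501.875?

Competitive equilibrium: 199.2 − 0.2q = 36.9 + 0.4q → q* = 270.5, p* = 145.1.
A tax t gives Δq = t/0.6 and wedge t, so DWL = t²/1.2.
t²/1.2 = 4501.875 → t² = 5402.25 → t = 73.5.

73.5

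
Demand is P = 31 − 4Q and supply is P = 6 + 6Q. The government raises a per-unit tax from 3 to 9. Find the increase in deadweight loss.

3.60

Competitive equilibrium: 31 − 4Q = 6 + 6Q → Q* = 2.5, P* = 21.
For a per-unit tax t: ΔQ = t/10, so DWL = ½·t·(t/10) = t²/20.
At t = 3: DWL = 0.45. At t = 9: DWL = 4.05.
Increase = 4.05 − 0.45 = 3.60.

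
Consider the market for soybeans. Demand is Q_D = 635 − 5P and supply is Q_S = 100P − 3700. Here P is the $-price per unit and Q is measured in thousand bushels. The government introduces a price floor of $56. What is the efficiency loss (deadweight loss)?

In inverse form: demand P = 127 − 0.2Q, supply P = 37 + 0.01Q.
Competitive equilibrium: 127 − 0.2Q = 37 + 0.01Q → Q* = 428.5714, P* = 41.2857.
At the floor P = 56, quantity demanded = (127 − 56)/0.2 = 355.
Sellers' marginal cost at Q' = 355: 37 + 0.01·355 = 40.55.
ΔQ = 428.5714 − 355 = 73.5714; wedge = 56 − 40.55 = 15.45.
DWL = ½ × 73.5714 × 15.45 = $568.34 thousand.

$568.34 thousand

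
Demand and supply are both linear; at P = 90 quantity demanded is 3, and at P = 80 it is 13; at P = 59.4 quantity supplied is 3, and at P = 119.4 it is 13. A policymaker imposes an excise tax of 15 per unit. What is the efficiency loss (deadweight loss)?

Demand slope = (80 − 90)/(13 − 3) = −1, so P = 93 − Q.
Supply slope = (119.4 − 59.4)/(13 − 3) = 6, so P = 41.4 + 6Q.
Competitive equilibrium: 93 − Q = 41.4 + 6Q → Q* = 7.3714, P* = 85.6286.
With the tax, the buyer price exceeds the seller price by 15: (93 − Q) − (41.4 + 6Q) = 15 → Q' = 5.2286.
ΔQ = 7.3714 − 5.2286 = 2.1428; the wedge equals the tax, 15.
The triangle = ½ × 2.1428 × 15 = 16.07.

16.07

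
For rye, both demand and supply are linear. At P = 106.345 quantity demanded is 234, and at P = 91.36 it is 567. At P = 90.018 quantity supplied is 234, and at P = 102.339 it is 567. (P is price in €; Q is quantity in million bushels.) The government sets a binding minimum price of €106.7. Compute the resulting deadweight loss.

€1756.79 million

Demand slope = (91.36 − 106.345)/(567 − 234) = −0.045, so P = 116.875 − 0.045Q.
Supply slope = (102.339 − 90.018)/(567 − 234) = 0.037, so P = 81.36 + 0.037Q.
Competitive equilibrium: 116.875 − 0.045Q = 81.36 + 0.037Q → Q* = 433.1098, P* = 97.3851.
At the floor P = 106.7, quantity demanded = (116.875 − 106.7)/0.045 = 226.1111.
Sellers' marginal cost at Q' = 226.1111: 81.36 + 0.037·226.1111 = 89.7261.
ΔQ = 433.1098 − 226.1111 = 206.9987; wedge = 106.7 − 89.7261 = 16.9739.
Deadweight loss = ½ × 206.9987 × 16.9739 = €1756.79 million.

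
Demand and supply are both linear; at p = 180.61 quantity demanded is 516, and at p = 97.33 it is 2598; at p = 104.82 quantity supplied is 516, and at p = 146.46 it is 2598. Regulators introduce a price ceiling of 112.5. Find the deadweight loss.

Demand slope = (97.33 − 180.61)/(2598 − 516) = −0.04, so p = 201.25 − 0.04q.
Supply slope = (146.46 − 104.82)/(2598 − 516) = 0.02, so p = 94.5 + 0.02q.
Competitive equilibrium: 201.25 − 0.04q = 94.5 + 0.02q → q* = 1779.1667, p* = 130.0833.
At the ceiling p = 112.5, quantity supplied = (112.5 − 94.5)/0.02 = 900.
Willingness to pay at q' = 900: 201.25 − 0.04·900 = 165.25.
Δq = 1779.1667 − 900 = 879.1667; wedge = 165.25 − 112.5 = 52.75.
DWL = ½ × 879.1667 × 52.75 = 23188.02.

23188.02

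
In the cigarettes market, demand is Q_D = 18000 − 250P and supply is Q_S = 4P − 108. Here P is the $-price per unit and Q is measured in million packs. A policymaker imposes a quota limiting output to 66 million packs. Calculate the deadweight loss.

$1569.43 million

In inverse form: demand P = 72 − 0.004Q, supply P = 27 + 0.25Q.
Competitive equilibrium: 72 − 0.004Q = 27 + 0.25Q → Q* = 177.1654, P* = 71.2913.
At Q = 66: demand price = 72 − 0.004·66 = 71.736; supply price = 27 + 0.25·66 = 43.5.
ΔQ = 177.1654 − 66 = 111.1654; wedge = 71.736 − 43.5 = 28.236.
DWL = ½ × 111.1654 × 28.236 = $1569.43 million.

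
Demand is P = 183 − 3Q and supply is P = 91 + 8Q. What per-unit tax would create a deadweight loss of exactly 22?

22

Competitive equilibrium: 183 − 3Q = 91 + 8Q → Q* = 8.3636, P* = 157.9091.
A tax t gives ΔQ = t/11 and wedge t, so DWL = t²/22.
t²/22 = 22 → t² = 484 → t = 22.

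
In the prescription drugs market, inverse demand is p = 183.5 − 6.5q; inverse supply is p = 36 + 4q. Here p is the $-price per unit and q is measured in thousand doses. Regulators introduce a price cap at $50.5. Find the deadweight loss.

Competitive equilibrium: 183.5 − 6.5q = 36 + 4q → q* = 14.0476, p* = 92.1905.
At the ceiling p = 50.5, quantity supplied = (50.5 − 36)/4 = 3.625.
Willingness to pay at q' = 3.625: 183.5 − 6.5·3.625 = 159.9375.
Δq = 14.0476 − 3.625 = 10.4226; wedge = 159.9375 − 50.5 = 109.4375.
The triangle = ½ × 10.4226 × 109.4375 = $570.31 thousand.

$570.31 thousand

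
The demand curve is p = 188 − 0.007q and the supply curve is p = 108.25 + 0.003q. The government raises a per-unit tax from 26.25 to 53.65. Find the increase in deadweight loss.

Competitive equilibrium: 188 − 0.007q = 108.25 + 0.003q → q* = 7975, p* = 132.175.
For a per-unit tax t: Δq = t/0.01, so DWL = ½·t·(t/0.01) = t²/0.02.
At t = 26.25: DWL = 34453.125. At t = 53.65: DWL = 143916.125.
Increase = 143916.125 − 34453.125 = 109463.

109463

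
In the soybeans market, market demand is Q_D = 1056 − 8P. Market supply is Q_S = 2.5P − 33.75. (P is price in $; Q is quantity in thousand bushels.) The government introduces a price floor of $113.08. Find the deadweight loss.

In inverse form: demand P = 132 − 0.125Q, supply P = 13.5 + 0.4Q.
Competitive equilibrium: 132 − 0.125Q = 13.5 + 0.4Q → Q* = 225.7143, P* = 103.7857.
At the floor P = 113.08, quantity demanded = (132 − 113.08)/0.125 = 151.36.
Sellers' marginal cost at Q' = 151.36: 13.5 + 0.4·151.36 = 74.044.
ΔQ = 225.7143 − 151.36 = 74.3543; wedge = 113.08 − 74.044 = 39.036.
Welfare loss = ½ × 74.3543 × 39.036 = $1451.25 thousand.

$1451.25 thousand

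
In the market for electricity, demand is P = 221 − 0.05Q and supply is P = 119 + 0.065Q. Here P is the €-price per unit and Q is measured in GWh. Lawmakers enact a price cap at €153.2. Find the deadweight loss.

€7485.27

Competitive equilibrium: 221 − 0.05Q = 119 + 0.065Q → Q* = 886.9565, P* = 176.6522.
At the ceiling P = 153.2, quantity supplied = (153.2 − 119)/0.065 = 526.1538.
Willingness to pay at Q' = 526.1538: 221 − 0.05·526.1538 = 194.6923.
ΔQ = 886.9565 − 526.1538 = 360.8027; wedge = 194.6923 − 153.2 = 41.4923.
DWL = ½ × 360.8027 × 41.4923 = €7485.27.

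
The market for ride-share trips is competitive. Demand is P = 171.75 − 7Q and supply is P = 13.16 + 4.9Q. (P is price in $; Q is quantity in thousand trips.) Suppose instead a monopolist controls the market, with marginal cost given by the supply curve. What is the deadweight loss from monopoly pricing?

Competitive equilibrium: 171.75 − 7Q = 13.16 + 4.9Q → Q* = 13.3269, P* = 78.4618.
Marginal revenue: MR = 171.75 − 14Q. Set MR = MC: 171.75 − 14Q = 13.16 + 4.9Q → Q_m = 8.391.
Price P_m = 171.75 − 7·8.391 = 113.013; MC(Q_m) = 13.16 + 4.9·8.391 = 54.2759.
Competitive Q* = 13.3269, so ΔQ = 4.9359; wedge = 113.013 − 54.2759 = 58.7371.
Welfare loss = ½ × 4.9359 × 58.7371 = $144.96 thousand.

$144.96 thousand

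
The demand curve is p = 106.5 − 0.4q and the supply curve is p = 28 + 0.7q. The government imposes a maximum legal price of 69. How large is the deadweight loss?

90

Competitive equilibrium: 106.5 − 0.4q = 28 + 0.7q → q* = 71.3636, p* = 77.9545.
At the ceiling p = 69, quantity supplied = (69 − 28)/0.7 = 58.5714.
Willingness to pay at q' = 58.5714: 106.5 − 0.4·58.5714 = 83.0714.
Δq = 71.3636 − 58.5714 = 12.7922; wedge = 83.0714 − 69 = 14.0714.
Deadweight loss = ½ × 12.7922 × 14.0714 = 90.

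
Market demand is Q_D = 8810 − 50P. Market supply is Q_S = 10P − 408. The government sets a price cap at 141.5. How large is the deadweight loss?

883.31

In inverse form: demand P = 176.2 − 0.02Q, supply P = 40.8 + 0.1Q.
Competitive equilibrium: 176.2 − 0.02Q = 40.8 + 0.1Q → Q* = 1128.3333, P* = 153.6333.
At the ceiling P = 141.5, quantity supplied = (141.5 − 40.8)/0.1 = 1007.
Willingness to pay at Q' = 1007: 176.2 − 0.02·1007 = 156.06.
ΔQ = 1128.3333 − 1007 = 121.3333; wedge = 156.06 − 141.5 = 14.56.
Welfare loss = ½ × 121.3333 × 14.56 = 883.31.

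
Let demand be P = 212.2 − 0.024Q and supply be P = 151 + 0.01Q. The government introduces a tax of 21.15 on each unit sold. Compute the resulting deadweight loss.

6578.27

Competitive equilibrium: 212.2 − 0.024Q = 151 + 0.01Q → Q* = 1800, P* = 169.
With the tax, the buyer price exceeds the seller price by 21.15: (212.2 − 0.024Q) − (151 + 0.01Q) = 21.15 → Q' = 1177.9412.
ΔQ = 1800 − 1177.9412 = 622.0588; the wedge equals the tax, 21.15.
Welfare loss = ½ × 622.0588 × 21.15 = 6578.27.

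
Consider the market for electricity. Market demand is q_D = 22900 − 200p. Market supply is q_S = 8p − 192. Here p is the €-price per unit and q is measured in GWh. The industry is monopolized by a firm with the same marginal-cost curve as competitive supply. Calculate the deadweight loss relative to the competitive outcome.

In inverse form: demand p = 114.5 − 0.005q, supply p = 24 + 0.125q.
Competitive equilibrium: 114.5 − 0.005q = 24 + 0.125q → q* = 696.1538, p* = 111.0192.
Marginal revenue: MR = 114.5 − 0.01q. Set MR = MC: 114.5 − 0.01q = 24 + 0.125q → q_m = 670.3704.
Price p_m = 114.5 − 0.005·670.3704 = 111.1481; MC(q_m) = 24 + 0.125·670.3704 = 107.7963.
Competitive q* = 696.1538, so Δq = 25.7834; wedge = 111.1481 − 107.7963 = 3.3518.
The triangle = ½ × 25.7834 × 3.3518 = €43.21.

€43.21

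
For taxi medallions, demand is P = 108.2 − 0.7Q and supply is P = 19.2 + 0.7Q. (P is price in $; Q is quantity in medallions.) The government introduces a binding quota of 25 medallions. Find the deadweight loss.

Competitive equilibrium: 108.2 − 0.7Q = 19.2 + 0.7Q → Q* = 63.5714, P* = 63.7.
At Q = 25: demand price = 108.2 − 0.7·25 = 90.7; supply price = 19.2 + 0.7·25 = 36.7.
ΔQ = 63.5714 − 25 = 38.5714; wedge = 90.7 − 36.7 = 54.
Welfare loss = ½ × 38.5714 × 54 = $1041.43.

$1041.43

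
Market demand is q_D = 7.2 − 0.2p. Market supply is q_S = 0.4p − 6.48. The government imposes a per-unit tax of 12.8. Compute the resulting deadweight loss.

10.92

In inverse form: demand p = 36 − 5q, supply p = 16.2 + 2.5q.
Competitive equilibrium: 36 − 5q = 16.2 + 2.5q → q* = 2.64, p* = 22.8.
With the tax, the buyer price exceeds the seller price by 12.8: (36 − 5q) − (16.2 + 2.5q) = 12.8 → q' = 0.9333.
Δq = 2.64 − 0.9333 = 1.7067; the wedge equals the tax, 12.8.
Welfare loss = ½ × 1.7067 × 12.8 = 10.92.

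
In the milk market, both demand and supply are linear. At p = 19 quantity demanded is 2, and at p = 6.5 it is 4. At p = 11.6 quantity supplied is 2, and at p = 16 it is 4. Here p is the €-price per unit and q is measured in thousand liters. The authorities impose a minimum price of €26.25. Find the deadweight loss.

€17.51 thousand

Demand slope = (6.5 − 19)/(4 − 2) = −6.25, so p = 31.5 − 6.25q.
Supply slope = (16 − 11.6)/(4 − 2) = 2.2, so p = 7.2 + 2.2q.
Competitive equilibrium: 31.5 − 6.25q = 7.2 + 2.2q → q* = 2.8757, p* = 13.5266.
At the floor p = 26.25, quantity demanded = (31.5 − 26.25)/6.25 = 0.84.
Sellers' marginal cost at q' = 0.84: 7.2 + 2.2·0.84 = 9.048.
Δq = 2.8757 − 0.84 = 2.0357; wedge = 26.25 − 9.048 = 17.202.
The triangle = ½ × 2.0357 × 17.202 = €17.51 thousand.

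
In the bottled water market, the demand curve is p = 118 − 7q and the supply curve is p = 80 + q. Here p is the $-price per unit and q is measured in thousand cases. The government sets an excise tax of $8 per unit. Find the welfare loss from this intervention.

$4 thousand

Competitive equilibrium: 118 − 7q = 80 + q → q* = 4.75, p* = 84.75.
With the tax, the buyer price exceeds the seller price by 8: (118 − 7q) − (80 + q) = 8 → q' = 3.75.
Δq = 4.75 − 3.75 = 1; the wedge equals the tax, 8.
Welfare loss = ½ × 1 × 8 = $4 thousand.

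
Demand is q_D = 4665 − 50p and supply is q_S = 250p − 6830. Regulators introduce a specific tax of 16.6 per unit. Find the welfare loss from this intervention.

5740.83

In inverse form: demand p = 93.3 − 0.02q, supply p = 27.32 + 0.004q.
Competitive equilibrium: 93.3 − 0.02q = 27.32 + 0.004q → q* = 2749.1667, p* = 38.3167.
With the tax, the buyer price exceeds the seller price by 16.6: (93.3 − 0.02q) − (27.32 + 0.004q) = 16.6 → q' = 2057.5.
Δq = 2749.1667 − 2057.5 = 691.6667; the wedge equals the tax, 16.6.
DWL = ½ × 691.6667 × 16.6 = 5740.83.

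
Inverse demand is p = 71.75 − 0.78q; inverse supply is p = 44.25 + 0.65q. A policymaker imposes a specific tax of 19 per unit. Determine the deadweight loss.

126.22

Competitive equilibrium: 71.75 − 0.78q = 44.25 + 0.65q → q* = 19.2308, p* = 56.75.
With the tax, the buyer price exceeds the seller price by 19: (71.75 − 0.78q) − (44.25 + 0.65q) = 19 → q' = 5.9441.
Δq = 19.2308 − 5.9441 = 13.2867; the wedge equals the tax, 19.
Deadweight loss = ½ × 13.2867 × 19 = 126.22.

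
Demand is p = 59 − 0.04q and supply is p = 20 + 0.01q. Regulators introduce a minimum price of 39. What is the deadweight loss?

Competitive equilibrium: 59 − 0.04q = 20 + 0.01q → q* = 780, p* = 27.8.
At the floor p = 39, quantity demanded = (59 − 39)/0.04 = 500.
Sellers' marginal cost at q' = 500: 20 + 0.01·500 = 25.
Δq = 780 − 500 = 280; wedge = 39 − 25 = 14.
The triangle = ½ × 280 × 14 = 1960.

1960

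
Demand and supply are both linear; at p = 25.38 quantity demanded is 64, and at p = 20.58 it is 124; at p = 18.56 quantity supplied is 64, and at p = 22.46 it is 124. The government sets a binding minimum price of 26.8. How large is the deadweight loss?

304.28

Demand slope = (20.58 − 25.38)/(124 − 64) = −0.08, so p = 30.5 − 0.08q.
Supply slope = (22.46 − 18.56)/(124 − 64) = 0.065, so p = 14.4 + 0.065q.
Competitive equilibrium: 30.5 − 0.08q = 14.4 + 0.065q → q* = 111.0345, p* = 21.6172.
At the floor p = 26.8, quantity demanded = (30.5 − 26.8)/0.08 = 46.25.
Sellers' marginal cost at q' = 46.25: 14.4 + 0.065·46.25 = 17.4063.
Δq = 111.0345 − 46.25 = 64.7845; wedge = 26.8 − 17.4063 = 9.3937.
Deadweight loss = ½ × 64.7845 × 9.3937 = 304.28.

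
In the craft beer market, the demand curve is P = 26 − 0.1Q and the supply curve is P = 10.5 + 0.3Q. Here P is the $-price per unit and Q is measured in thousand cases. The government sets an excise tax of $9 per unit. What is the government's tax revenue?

$146.25 thousand

Competitive equilibrium: 26 − 0.1Q = 10.5 + 0.3Q → Q* = 38.75, P* = 22.125.
With the tax, the buyer price exceeds the seller price by 9: (26 − 0.1Q) − (10.5 + 0.3Q) = 9 → Q' = 16.25.
Tax revenue = 9 × 16.25 = $146.25 thousand.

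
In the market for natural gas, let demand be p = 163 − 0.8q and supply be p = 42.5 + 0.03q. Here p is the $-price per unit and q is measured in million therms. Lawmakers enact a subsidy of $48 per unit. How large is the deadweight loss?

$1387.95 million

Competitive equilibrium: 163 − 0.8q = 42.5 + 0.03q → q* = 145.1807, p* = 46.8554.
The subsidy lowers effective supply by 48: p = 0.03q − 5.5.
New quantity: 163 − 0.8q = 0.03q − 5.5 → q' = 203.012.
Overproduction Δq = 203.012 − 145.1807 = 57.8313; wedge = subsidy = 48.
Deadweight loss = ½ × 57.8313 × 48 = $1387.95 million.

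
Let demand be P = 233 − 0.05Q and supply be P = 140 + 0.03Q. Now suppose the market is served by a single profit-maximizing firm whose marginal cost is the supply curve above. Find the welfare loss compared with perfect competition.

7996.49

Competitive equilibrium: 233 − 0.05Q = 140 + 0.03Q → Q* = 1162.5, P* = 174.875.
Marginal revenue: MR = 233 − 0.1Q. Set MR = MC: 233 − 0.1Q = 140 + 0.03Q → Q_m = 715.38462.
Price P_m = 233 − 0.05·715.38462 = 197.23077; MC(Q_m) = 140 + 0.03·715.38462 = 161.46154.
Competitive Q* = 1162.5, so ΔQ = 447.11538; wedge = 197.23077 − 161.46154 = 35.76923.
Deadweight loss = ½ × 447.11538 × 35.76923 = 7996.49.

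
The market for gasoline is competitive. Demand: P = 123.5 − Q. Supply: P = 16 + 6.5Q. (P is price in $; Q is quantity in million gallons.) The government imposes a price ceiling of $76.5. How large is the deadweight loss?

Competitive equilibrium: 123.5 − Q = 16 + 6.5Q → Q* = 14.3333, P* = 109.1667.
At the ceiling P = 76.5, quantity supplied = (76.5 − 16)/6.5 = 9.3077.
Willingness to pay at Q' = 9.3077: 123.5 − 1·9.3077 = 114.1923.
ΔQ = 14.3333 − 9.3077 = 5.0256; wedge = 114.1923 − 76.5 = 37.6923.
DWL = ½ × 5.0256 × 37.6923 = $94.71 million.

$94.71 million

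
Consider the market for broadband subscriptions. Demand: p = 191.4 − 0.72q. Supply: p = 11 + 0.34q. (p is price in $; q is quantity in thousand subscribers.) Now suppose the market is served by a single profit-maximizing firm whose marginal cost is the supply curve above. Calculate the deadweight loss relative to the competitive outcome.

Competitive equilibrium: 191.4 − 0.72q = 11 + 0.34q → q* = 170.1887, p* = 68.8642.
Marginal revenue: MR = 191.4 − 1.44q. Set MR = MC: 191.4 − 1.44q = 11 + 0.34q → q_m = 101.3483.
Price p_m = 191.4 − 0.72·101.3483 = 118.4292; MC(q_m) = 11 + 0.34·101.3483 = 45.4584.
Competitive q* = 170.1887, so Δq = 68.8404; wedge = 118.4292 − 45.4584 = 72.9708.
Deadweight loss = ½ × 68.8404 × 72.9708 = $2511.67 thousand.

$2511.67 thousand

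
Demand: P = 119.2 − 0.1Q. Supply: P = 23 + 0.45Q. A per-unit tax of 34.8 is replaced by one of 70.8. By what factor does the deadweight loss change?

Competitive equilibrium: 119.2 − 0.1Q = 23 + 0.45Q → Q* = 174.9091, P* = 101.7091.
For a per-unit tax t: ΔQ = t/0.55, so DWL = ½·t·(t/0.55) = t²/1.1.
At t = 34.8: DWL = 1100.945. At t = 70.8: DWL = 4556.945.
Ratio = (70.8/34.8)² = 4.139.

4.139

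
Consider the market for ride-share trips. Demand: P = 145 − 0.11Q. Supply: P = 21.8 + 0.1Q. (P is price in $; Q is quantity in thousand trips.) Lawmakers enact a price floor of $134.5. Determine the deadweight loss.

Competitive equilibrium: 145 − 0.11Q = 21.8 + 0.1Q → Q* = 586.66667, P* = 80.46667.
At the floor P = 134.5, quantity demanded = (145 − 134.5)/0.11 = 95.45455.
Sellers' marginal cost at Q' = 95.45455: 21.8 + 0.1·95.45455 = 31.34546.
ΔQ = 586.66667 − 95.45455 = 491.21212; wedge = 134.5 − 31.34546 = 103.15454.
Deadweight loss = ½ × 491.21212 × 103.15454 = $25335.38 thousand.

$25335.38 thousand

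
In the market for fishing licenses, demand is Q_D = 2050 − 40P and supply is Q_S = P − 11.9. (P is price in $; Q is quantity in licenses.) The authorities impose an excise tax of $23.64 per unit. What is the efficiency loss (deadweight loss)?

$272.61

In inverse form: demand P = 51.25 − 0.025Q, supply P = 11.9 + Q.
Competitive equilibrium: 51.25 − 0.025Q = 11.9 + Q → Q* = 38.3902, P* = 50.2902.
With the tax, the buyer price exceeds the seller price by 23.64: (51.25 − 0.025Q) − (11.9 + Q) = 23.64 → Q' = 15.3268.
ΔQ = 38.3902 − 15.3268 = 23.0634; the wedge equals the tax, 23.64.
The triangle = ½ × 23.0634 × 23.64 = $272.61.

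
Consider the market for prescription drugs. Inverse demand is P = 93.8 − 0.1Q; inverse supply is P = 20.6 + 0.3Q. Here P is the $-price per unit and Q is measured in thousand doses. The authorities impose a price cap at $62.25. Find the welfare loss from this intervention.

$390.14 thousand

Competitive equilibrium: 93.8 − 0.1Q = 20.6 + 0.3Q → Q* = 183, P* = 75.5.
At the ceiling P = 62.25, quantity supplied = (62.25 − 20.6)/0.3 = 138.8333.
Willingness to pay at Q' = 138.8333: 93.8 − 0.1·138.8333 = 79.9167.
ΔQ = 183 − 138.8333 = 44.1667; wedge = 79.9167 − 62.25 = 17.6667.
The triangle = ½ × 44.1667 × 17.6667 = $390.14 thousand.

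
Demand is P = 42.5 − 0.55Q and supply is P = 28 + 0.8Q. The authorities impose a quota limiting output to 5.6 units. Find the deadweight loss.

17.84

Competitive equilibrium: 42.5 − 0.55Q = 28 + 0.8Q → Q* = 10.7407, P* = 36.5926.
At Q = 5.6: demand price = 42.5 − 0.55·5.6 = 39.42; supply price = 28 + 0.8·5.6 = 32.48.
ΔQ = 10.7407 − 5.6 = 5.1407; wedge = 39.42 − 32.48 = 6.94.
Deadweight loss = ½ × 5.1407 × 6.94 = 17.84.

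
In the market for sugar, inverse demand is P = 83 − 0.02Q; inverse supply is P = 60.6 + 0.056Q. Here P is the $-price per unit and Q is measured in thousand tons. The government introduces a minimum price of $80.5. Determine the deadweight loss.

$1094.80 thousand

Competitive equilibrium: 83 − 0.02Q = 60.6 + 0.056Q → Q* = 294.7368, P* = 77.1053.
At the floor P = 80.5, quantity demanded = (83 − 80.5)/0.02 = 125.
Sellers' marginal cost at Q' = 125: 60.6 + 0.056·125 = 67.6.
ΔQ = 294.7368 − 125 = 169.7368; wedge = 80.5 − 67.6 = 12.9.
DWL = ½ × 169.7368 × 12.9 = $1094.80 thousand.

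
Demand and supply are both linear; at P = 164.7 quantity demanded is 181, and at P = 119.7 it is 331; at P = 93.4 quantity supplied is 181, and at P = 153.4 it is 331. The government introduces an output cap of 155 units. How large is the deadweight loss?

Demand slope = (119.7 − 164.7)/(331 − 181) = −0.3, so P = 219 − 0.3Q.
Supply slope = (153.4 − 93.4)/(331 − 181) = 0.4, so P = 21 + 0.4Q.
Competitive equilibrium: 219 − 0.3Q = 21 + 0.4Q → Q* = 282.8571, P* = 134.1429.
At Q = 155: demand price = 219 − 0.3·155 = 172.5; supply price = 21 + 0.4·155 = 83.
ΔQ = 282.8571 − 155 = 127.8571; wedge = 172.5 − 83 = 89.5.
DWL = ½ × 127.8571 × 89.5 = 5721.61.

5721.61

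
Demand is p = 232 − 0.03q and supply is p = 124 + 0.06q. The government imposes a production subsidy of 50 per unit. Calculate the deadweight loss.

13888.89

Competitive equilibrium: 232 − 0.03q = 124 + 0.06q → q* = 1200, p* = 196.
The subsidy lowers effective supply by 50: p = 74 + 0.06q.
New quantity: 232 − 0.03q = 74 + 0.06q → q' = 1755.5556.
Overproduction Δq = 1755.5556 − 1200 = 555.5556; wedge = subsidy = 50.
DWL = ½ × 555.5556 × 50 = 13888.89.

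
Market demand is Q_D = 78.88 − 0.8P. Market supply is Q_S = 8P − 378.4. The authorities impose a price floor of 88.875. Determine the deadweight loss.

599.48

In inverse form: demand P = 98.6 − 1.25Q, supply P = 47.3 + 0.125Q.
Competitive equilibrium: 98.6 − 1.25Q = 47.3 + 0.125Q → Q* = 37.3091, P* = 51.9636.
At the floor P = 88.875, quantity demanded = (98.6 − 88.875)/1.25 = 7.78.
Sellers' marginal cost at Q' = 7.78: 47.3 + 0.125·7.78 = 48.2725.
ΔQ = 37.3091 − 7.78 = 29.5291; wedge = 88.875 − 48.2725 = 40.6025.
Welfare loss = ½ × 29.5291 × 40.6025 = 599.48.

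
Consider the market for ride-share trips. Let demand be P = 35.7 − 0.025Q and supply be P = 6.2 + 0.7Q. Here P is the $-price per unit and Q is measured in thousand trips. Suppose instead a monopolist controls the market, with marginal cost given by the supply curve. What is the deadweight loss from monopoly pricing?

$0.67 thousand

Competitive equilibrium: 35.7 − 0.025Q = 6.2 + 0.7Q → Q* = 40.6897, P* = 34.6828.
Marginal revenue: MR = 35.7 − 0.05Q. Set MR = MC: 35.7 − 0.05Q = 6.2 + 0.7Q → Q_m = 39.3333.
Price P_m = 35.7 − 0.025·39.3333 = 34.7167; MC(Q_m) = 6.2 + 0.7·39.3333 = 33.7333.
Competitive Q* = 40.6897, so ΔQ = 1.3564; wedge = 34.7167 − 33.7333 = 0.9834.
Deadweight loss = ½ × 1.3564 × 0.9834 = $0.67 thousand.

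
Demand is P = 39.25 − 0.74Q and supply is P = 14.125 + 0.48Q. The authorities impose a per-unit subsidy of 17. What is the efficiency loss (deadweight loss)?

Competitive equilibrium: 39.25 − 0.74Q = 14.125 + 0.48Q → Q* = 20.5943, P* = 24.0102.
The subsidy lowers effective supply by 17: P = 0.48Q − 2.875.
New quantity: 39.25 − 0.74Q = 0.48Q − 2.875 → Q' = 34.5287.
Overproduction ΔQ = 34.5287 − 20.5943 = 13.9344; wedge = subsidy = 17.
DWL = ½ × 13.9344 × 17 = 118.44.

118.44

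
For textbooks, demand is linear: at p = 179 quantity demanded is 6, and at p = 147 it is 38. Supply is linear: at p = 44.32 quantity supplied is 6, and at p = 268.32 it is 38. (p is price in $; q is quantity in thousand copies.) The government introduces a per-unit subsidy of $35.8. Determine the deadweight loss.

$80.10 thousand

Demand slope = (147 − 179)/(38 − 6) = −1, so p = 185 − q.
Supply slope = (268.32 − 44.32)/(38 − 6) = 7, so p = 2.32 + 7q.
Competitive equilibrium: 185 − q = 2.32 + 7q → q* = 22.835, p* = 162.165.
The subsidy lowers effective supply by 35.8: p = 7q − 33.48.
New quantity: 185 − q = 7q − 33.48 → q' = 27.31.
Overproduction Δq = 27.31 − 22.835 = 4.475; wedge = subsidy = 35.8.
Welfare loss = ½ × 4.475 × 35.8 = $80.10 thousand.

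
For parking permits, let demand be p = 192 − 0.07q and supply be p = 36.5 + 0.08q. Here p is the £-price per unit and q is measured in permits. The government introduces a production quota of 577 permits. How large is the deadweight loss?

£15847.01

Competitive equilibrium: 192 − 0.07q = 36.5 + 0.08q → q* = 1036.6667, p* = 119.4333.
At q = 577: demand price = 192 − 0.07·577 = 151.61; supply price = 36.5 + 0.08·577 = 82.66.
Δq = 1036.6667 − 577 = 459.6667; wedge = 151.61 − 82.66 = 68.95.
Welfare loss = ½ × 459.6667 × 68.95 = £15847.01.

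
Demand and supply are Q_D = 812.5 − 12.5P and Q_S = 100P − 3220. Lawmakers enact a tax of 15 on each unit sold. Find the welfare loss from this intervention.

In inverse form: demand P = 65 − 0.08Q, supply P = 32.2 + 0.01Q.
Competitive equilibrium: 65 − 0.08Q = 32.2 + 0.01Q → Q* = 364.4444, P* = 35.8444.
With the tax, the buyer price exceeds the seller price by 15: (65 − 0.08Q) − (32.2 + 0.01Q) = 15 → Q' = 197.7778.
ΔQ = 364.4444 − 197.7778 = 166.6666; the wedge equals the tax, 15.
Deadweight loss = ½ × 166.6666 × 15 = 1250.

1250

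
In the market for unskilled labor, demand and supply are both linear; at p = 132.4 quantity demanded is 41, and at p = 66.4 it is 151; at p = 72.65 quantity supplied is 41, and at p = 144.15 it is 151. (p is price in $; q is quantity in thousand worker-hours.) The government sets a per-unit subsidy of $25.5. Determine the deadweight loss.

Demand slope = (66.4 − 132.4)/(151 − 41) = −0.6, so p = 157 − 0.6q.
Supply slope = (144.15 − 72.65)/(151 − 41) = 0.65, so p = 46 + 0.65q.
Competitive equilibrium: 157 − 0.6q = 46 + 0.65q → q* = 88.8, p* = 103.72.
The subsidy lowers effective supply by 25.5: p = 20.5 + 0.65q.
New quantity: 157 − 0.6q = 20.5 + 0.65q → q' = 109.2.
Overproduction Δq = 109.2 − 88.8 = 20.4; wedge = subsidy = 25.5.
DWL = ½ × 20.4 × 25.5 = $260.10 thousand.

$260.10 thousand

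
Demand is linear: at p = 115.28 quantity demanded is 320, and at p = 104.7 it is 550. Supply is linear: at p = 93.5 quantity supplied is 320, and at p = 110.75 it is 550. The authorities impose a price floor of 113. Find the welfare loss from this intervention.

1029.30

Demand slope = (104.7 − 115.28)/(550 − 320) = −0.046, so p = 130 − 0.046q.
Supply slope = (110.75 − 93.5)/(550 − 320) = 0.075, so p = 69.5 + 0.075q.
Competitive equilibrium: 130 − 0.046q = 69.5 + 0.075q → q* = 500, p* = 107.
At the floor p = 113, quantity demanded = (130 − 113)/0.046 = 369.5652.
Sellers' marginal cost at q' = 369.5652: 69.5 + 0.075·369.5652 = 97.2174.
Δq = 500 − 369.5652 = 130.4348; wedge = 113 − 97.2174 = 15.7826.
The triangle = ½ × 130.4348 × 15.7826 = 1029.30.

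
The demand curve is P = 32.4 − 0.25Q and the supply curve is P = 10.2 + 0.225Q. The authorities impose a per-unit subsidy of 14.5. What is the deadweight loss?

Competitive equilibrium: 32.4 − 0.25Q = 10.2 + 0.225Q → Q* = 46.7368, P* = 20.7158.
The subsidy lowers effective supply by 14.5: P = 0.225Q − 4.3.
New quantity: 32.4 − 0.25Q = 0.225Q − 4.3 → Q' = 77.2632.
Overproduction ΔQ = 77.2632 − 46.7368 = 30.5264; wedge = subsidy = 14.5.
The triangle = ½ × 30.5264 × 14.5 = 221.32.

221.32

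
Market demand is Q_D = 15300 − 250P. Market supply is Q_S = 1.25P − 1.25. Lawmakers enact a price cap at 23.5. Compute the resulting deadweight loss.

In inverse form: demand P = 61.2 − 0.004Q, supply P = 1 + 0.8Q.
Competitive equilibrium: 61.2 − 0.004Q = 1 + 0.8Q → Q* = 74.8756, P* = 60.9005.
At the ceiling P = 23.5, quantity supplied = (23.5 − 1)/0.8 = 28.125.
Willingness to pay at Q' = 28.125: 61.2 − 0.004·28.125 = 61.0875.
ΔQ = 74.8756 − 28.125 = 46.7506; wedge = 61.0875 − 23.5 = 37.5875.
DWL = ½ × 46.7506 × 37.5875 = 878.62.

878.62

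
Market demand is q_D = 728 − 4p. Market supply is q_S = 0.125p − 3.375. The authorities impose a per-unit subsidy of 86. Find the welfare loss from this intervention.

448.24

In inverse form: demand p = 182 − 0.25q, supply p = 27 + 8q.
Competitive equilibrium: 182 − 0.25q = 27 + 8q → q* = 18.7879, p* = 177.303.
The subsidy lowers effective supply by 86: p = 8q − 59.
New quantity: 182 − 0.25q = 8q − 59 → q' = 29.2121.
Overproduction Δq = 29.2121 − 18.7879 = 10.4242; wedge = subsidy = 86.
Deadweight loss = ½ × 10.4242 × 86 = 448.24.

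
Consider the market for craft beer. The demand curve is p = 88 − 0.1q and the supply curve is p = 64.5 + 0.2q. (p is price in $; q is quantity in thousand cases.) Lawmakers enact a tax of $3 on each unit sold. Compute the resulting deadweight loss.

Competitive equilibrium: 88 − 0.1q = 64.5 + 0.2q → q* = 78.3333, p* = 80.1667.
With the tax, the buyer price exceeds the seller price by 3: (88 − 0.1q) − (64.5 + 0.2q) = 3 → q' = 68.3333.
Δq = 78.3333 − 68.3333 = 10; the wedge equals the tax, 3.
The triangle = ½ × 10 × 3 = $15 thousand.

$15 thousand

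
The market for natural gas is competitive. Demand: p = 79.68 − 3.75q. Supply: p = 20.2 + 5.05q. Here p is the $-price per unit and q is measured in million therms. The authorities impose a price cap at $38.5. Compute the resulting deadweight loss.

$43.25 million

Competitive equilibrium: 79.68 − 3.75q = 20.2 + 5.05q → q* = 6.7591, p* = 54.3334.
At the ceiling p = 38.5, quantity supplied = (38.5 − 20.2)/5.05 = 3.6238.
Willingness to pay at q' = 3.6238: 79.68 − 3.75·3.6238 = 66.0908.
Δq = 6.7591 − 3.6238 = 3.1353; wedge = 66.0908 − 38.5 = 27.5908.
Deadweight loss = ½ × 3.1353 × 27.5908 = $43.25 million.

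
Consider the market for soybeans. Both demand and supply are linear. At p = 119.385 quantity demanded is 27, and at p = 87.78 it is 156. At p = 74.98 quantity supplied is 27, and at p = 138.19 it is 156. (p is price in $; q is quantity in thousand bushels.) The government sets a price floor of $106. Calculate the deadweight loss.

$12.29 thousand

Demand slope = (87.78 − 119.385)/(156 − 27) = −0.245, so p = 126 − 0.245q.
Supply slope = (138.19 − 74.98)/(156 − 27) = 0.49, so p = 61.75 + 0.49q.
Competitive equilibrium: 126 − 0.245q = 61.75 + 0.49q → q* = 87.415, p* = 104.5833.
At the floor p = 106, quantity demanded = (126 − 106)/0.245 = 81.6327.
Sellers' marginal cost at q' = 81.6327: 61.75 + 0.49·81.6327 = 101.75.
Δq = 87.415 − 81.6327 = 5.7823; wedge = 106 − 101.75 = 4.25.
Deadweight loss = ½ × 5.7823 × 4.25 = $12.29 thousand.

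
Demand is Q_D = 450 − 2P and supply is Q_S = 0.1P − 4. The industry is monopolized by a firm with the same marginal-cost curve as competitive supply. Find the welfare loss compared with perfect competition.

3.37

In inverse form: demand P = 225 − 0.5Q, supply P = 40 + 10Q.
Competitive equilibrium: 225 − 0.5Q = 40 + 10Q → Q* = 17.619, P* = 216.1905.
Marginal revenue: MR = 225 − Q. Set MR = MC: 225 − Q = 40 + 10Q → Q_m = 16.8182.
Price P_m = 225 − 0.5·16.8182 = 216.5909; MC(Q_m) = 40 + 10·16.8182 = 208.182.
Competitive Q* = 17.619, so ΔQ = 0.8008; wedge = 216.5909 − 208.182 = 8.4089.
Welfare loss = ½ × 0.8008 × 8.4089 = 3.37.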